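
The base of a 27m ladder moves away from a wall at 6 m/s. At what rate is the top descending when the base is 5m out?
15√11/44 ≈ 1.131 m/s

x² + y² = 27²
2x·dx/dt + 2y·dy/dt = 0
dy/dt = -x/y · dx/dt = -5/(8√11) · 6 = -15√11/44 m/s
The top is descending at 15√11/44 ≈ 1.131 m/s.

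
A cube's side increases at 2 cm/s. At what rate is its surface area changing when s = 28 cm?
672 cm²/s

A = 6s²
dA/dt = 12s · ds/dt = 12·28·2 = 672 cm²/s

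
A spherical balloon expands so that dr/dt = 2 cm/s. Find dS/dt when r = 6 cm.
96π cm²/s

S = 4πr²
dS/dt = dS/dr · dr/dt = 8πr · 2
At r = 6: dS/dt = 96π cm²/s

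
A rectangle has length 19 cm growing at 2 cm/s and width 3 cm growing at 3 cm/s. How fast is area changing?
63 cm²/s

A = lw
dA/dt = w·dl/dt + l·dw/dt = 3·2 + 19·3 = 63 cm²/s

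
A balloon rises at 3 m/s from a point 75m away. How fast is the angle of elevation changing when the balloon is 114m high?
0.012083 rad/s

tan(θ) = y/75
sec²(θ) · dθ/dt = (1/75) · dy/dt
dθ/dt = cos²(θ)/75 · 3 = 75/(75² + 114²) · 3
dθ/dt = 0.012083 rad/s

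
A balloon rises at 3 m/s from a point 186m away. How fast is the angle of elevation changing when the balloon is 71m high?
0.014078 rad/s

tan(θ) = y/186
sec²(θ) · dθ/dt = (1/186) · dy/dt
dθ/dt = cos²(θ)/186 · 3 = 186/(186² + 71²) · 3
dθ/dt = 0.014078 rad/s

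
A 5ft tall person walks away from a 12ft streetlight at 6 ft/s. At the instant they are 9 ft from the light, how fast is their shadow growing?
30/7 ft/s

By similar triangles: 12/(x+s) = 5/s
Solving: s = 5x/7
ds/dt = 5/7 · dx/dt = 5/7 · 6 = 30/7 ft/s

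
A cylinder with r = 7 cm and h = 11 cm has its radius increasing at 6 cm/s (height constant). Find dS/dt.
300π cm²/s

S = 2πrh + 2πr² (lateral + bases)
dS/dt = (2πh + 4πr)·dr/dt = (2π·11 + 4π·7)·6
= 300π cm²/s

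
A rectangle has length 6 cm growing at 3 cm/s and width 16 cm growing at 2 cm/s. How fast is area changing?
60 cm²/s

A = lw
dA/dt = w·dl/dt + l·dw/dt = 16·3 + 6·2 = 60 cm²/s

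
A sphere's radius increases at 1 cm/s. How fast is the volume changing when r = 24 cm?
2304π cm³/s

V = (4/3)πr³
dV/dt = dV/dr · dr/dt = 4πr² · 1
At r = 24: dV/dt = 2304π cm³/s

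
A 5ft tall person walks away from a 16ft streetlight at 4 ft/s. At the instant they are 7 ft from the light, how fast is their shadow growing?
20/11 ft/s

By similar triangles: 16/(x+s) = 5/s
Solving: s = 5x/11
ds/dt = 5/11 · dx/dt = 5/11 · 4 = 20/11 ft/s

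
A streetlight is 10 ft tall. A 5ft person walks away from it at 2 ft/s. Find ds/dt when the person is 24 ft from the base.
2 ft/s

By similar triangles: 10/(x+s) = 5/s
Solving: s = 5x/5
ds/dt = 5/5 · dx/dt = 1 · 2 = 2 ft/s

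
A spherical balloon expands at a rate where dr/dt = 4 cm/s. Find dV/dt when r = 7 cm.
784π cm³/s

V = (4/3)πr³
dV/dt = dV/dr · dr/dt = 4πr² · 4
At r = 7: dV/dt = 784π cm³/s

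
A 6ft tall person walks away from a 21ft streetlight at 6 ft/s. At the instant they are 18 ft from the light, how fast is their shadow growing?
12/5 ft/s

By similar triangles: 21/(x+s) = 6/s
Solving: s = 6x/15
ds/dt = 6/15 · dx/dt = 2/5 · 6 = 12/5 ft/s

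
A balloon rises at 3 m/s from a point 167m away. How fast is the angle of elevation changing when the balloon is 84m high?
0.014337 rad/s

tan(θ) = y/167
sec²(θ) · dθ/dt = (1/167) · dy/dt
dθ/dt = cos²(θ)/167 · 3 = 167/(167² + 84²) · 3
dθ/dt = 0.014337 rad/s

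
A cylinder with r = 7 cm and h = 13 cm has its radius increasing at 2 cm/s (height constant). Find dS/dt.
108π cm²/s

S = 2πrh + 2πr² (lateral + bases)
dS/dt = (2πh + 4πr)·dr/dt = (2π·13 + 4π·7)·2
= 108π cm²/s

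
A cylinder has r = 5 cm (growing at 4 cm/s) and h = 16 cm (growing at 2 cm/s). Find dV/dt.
690π cm³/s

V = πr²h
dV/dt = 2πrh·dr/dt + πr²·dh/dt
= 2π(5)(16)(4) + π(5)²(2)
= 690π cm³/s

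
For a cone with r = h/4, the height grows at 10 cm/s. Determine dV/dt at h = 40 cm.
1000π cm³/s

V = (1/3)π(h/4)²h = πh³/48
dV/dt = πh²/16 · 10
At h = 40: dV/dt = 1000π cm³/s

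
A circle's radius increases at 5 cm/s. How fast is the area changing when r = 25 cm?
250π cm²/s

A = πr²
dA/dt = 2πr · dr/dt = 2π(25)(5) = 250π cm²/s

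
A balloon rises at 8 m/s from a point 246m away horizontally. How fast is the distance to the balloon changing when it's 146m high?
292√20458/10229 ≈ 4.083 m/s

z² = 246² + y²
z = √(246² + 146²) = 2√20458
dz/dt = y/z · dy/dt = 146/(2√20458) · 8 = 292√20458/10229 ≈ 4.083 m/s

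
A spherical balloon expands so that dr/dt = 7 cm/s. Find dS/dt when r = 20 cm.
1120π cm²/s

S = 4πr²
dS/dt = dS/dr · dr/dt = 8πr · 7
At r = 20: dS/dt = 1120π cm²/s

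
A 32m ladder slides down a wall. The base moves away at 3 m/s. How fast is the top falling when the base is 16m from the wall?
√3 ≈ 1.732 m/s

x² + y² = 32²
2x·dx/dt + 2y·dy/dt = 0
dy/dt = -x/y · dx/dt = -16/(16√3) · 3 = -√3 m/s
The top is descending at √3 ≈ 1.732 m/s.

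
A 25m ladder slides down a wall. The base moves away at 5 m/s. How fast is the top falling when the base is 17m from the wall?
85√21/84 ≈ 4.637 m/s

x² + y² = 25²
2x·dx/dt + 2y·dy/dt = 0
dy/dt = -x/y · dx/dt = -17/(4√21) · 5 = -85√21/84 m/s
The top is descending at 85√21/84 ≈ 4.637 m/s.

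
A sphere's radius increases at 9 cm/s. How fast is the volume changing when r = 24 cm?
20736π cm³/s

V = (4/3)πr³
dV/dt = dV/dr · dr/dt = 4πr² · 9
At r = 24: dV/dt = 20736π cm³/s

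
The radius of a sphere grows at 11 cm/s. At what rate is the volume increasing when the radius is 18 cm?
14256π cm³/s

V = (4/3)πr³
dV/dt = dV/dr · dr/dt = 4πr² · 11
At r = 18: dV/dt = 14256π cm³/s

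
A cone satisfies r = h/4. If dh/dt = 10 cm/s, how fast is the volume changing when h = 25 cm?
3125π/8 cm³/s

V = (1/3)π(h/4)²h = πh³/48
dV/dt = πh²/16 · 10
At h = 25: dV/dt = 3125π/8 cm³/s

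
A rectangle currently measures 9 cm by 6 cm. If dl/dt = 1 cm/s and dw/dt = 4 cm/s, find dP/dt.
10 cm/s

P = 2(l + w)
dP/dt = 2(dl/dt + dw/dt) = 2(1 + 4) = 10 cm/s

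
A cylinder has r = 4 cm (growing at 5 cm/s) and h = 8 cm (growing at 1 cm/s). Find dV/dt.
336π cm³/s

V = πr²h
dV/dt = 2πrh·dr/dt + πr²·dh/dt
= 2π(4)(8)(5) + π(4)²(1)
= 336π cm³/s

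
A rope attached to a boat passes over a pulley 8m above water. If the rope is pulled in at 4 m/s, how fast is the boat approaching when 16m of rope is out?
8√3/3 ≈ 4.619 m/s

rope² = x² + 8²
x = √(16² - 8²) = 8√3
dx/dt = (rope/x) · d(rope)/dt = (16/(8√3)) · (-4) = -8√3/3 m/s
The boat approaches at 8√3/3 ≈ 4.619 m/s.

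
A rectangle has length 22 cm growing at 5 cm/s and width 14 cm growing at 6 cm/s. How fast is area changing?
202 cm²/s

A = lw
dA/dt = w·dl/dt + l·dw/dt = 14·5 + 22·6 = 202 cm²/s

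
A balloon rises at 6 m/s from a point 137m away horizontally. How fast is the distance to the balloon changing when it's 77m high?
231√24698/12349 ≈ 2.94 m/s

z² = 137² + y²
z = √(137² + 77²) = √24698
dz/dt = y/z · dy/dt = 77/√24698 · 6 = 231√24698/12349 ≈ 2.94 m/s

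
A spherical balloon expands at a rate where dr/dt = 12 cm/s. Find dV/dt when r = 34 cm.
55488π cm³/s

V = (4/3)πr³
dV/dt = dV/dr · dr/dt = 4πr² · 12
At r = 34: dV/dt = 55488π cm³/s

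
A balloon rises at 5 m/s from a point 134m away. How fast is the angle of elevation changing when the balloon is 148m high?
0.016809 rad/s

tan(θ) = y/134
sec²(θ) · dθ/dt = (1/134) · dy/dt
dθ/dt = cos²(θ)/134 · 5 = 134/(134² + 148²) · 5
dθ/dt = 0.016809 rad/s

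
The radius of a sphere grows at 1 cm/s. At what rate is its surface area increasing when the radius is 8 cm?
64π cm²/s

S = 4πr²
dS/dt = dS/dr · dr/dt = 8πr · 1
At r = 8: dS/dt = 64π cm²/s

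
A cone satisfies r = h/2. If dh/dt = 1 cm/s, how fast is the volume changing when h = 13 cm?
169π/4 cm³/s

V = (1/3)π(h/2)²h = πh³/12
dV/dt = πh²/4 · 1
At h = 13: dV/dt = 169π/4 cm³/s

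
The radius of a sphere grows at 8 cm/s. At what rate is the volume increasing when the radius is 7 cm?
1568π cm³/s

V = (4/3)πr³
dV/dt = dV/dr · dr/dt = 4πr² · 8
At r = 7: dV/dt = 1568π cm³/s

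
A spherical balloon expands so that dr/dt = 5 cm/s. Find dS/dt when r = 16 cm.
640π cm²/s

S = 4πr²
dS/dt = dS/dr · dr/dt = 8πr · 5
At r = 16: dS/dt = 640π cm²/s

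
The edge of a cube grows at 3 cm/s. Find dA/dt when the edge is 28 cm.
1008 cm²/s

A = 6s²
dA/dt = 12s · ds/dt = 12·28·3 = 1008 cm²/s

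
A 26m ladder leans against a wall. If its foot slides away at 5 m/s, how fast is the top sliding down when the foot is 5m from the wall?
25√651/651 ≈ 0.9798 m/s

x² + y² = 26²
2x·dx/dt + 2y·dy/dt = 0
dy/dt = -x/y · dx/dt = -5/√651 · 5 = -25√651/651 m/s
The top is descending at 25√651/651 ≈ 0.9798 m/s.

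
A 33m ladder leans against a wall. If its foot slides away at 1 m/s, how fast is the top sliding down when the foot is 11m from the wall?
√2/4 ≈ 0.3536 m/s

x² + y² = 33²
2x·dx/dt + 2y·dy/dt = 0
dy/dt = -x/y · dx/dt = -11/(22√2) · 1 = -√2/4 m/s
The top is descending at √2/4 ≈ 0.3536 m/s.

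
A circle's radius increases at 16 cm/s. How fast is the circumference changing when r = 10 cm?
32π cm/s

C = 2πr
dC/dt = 2π · dr/dt = 2π · 16 = 32π cm/s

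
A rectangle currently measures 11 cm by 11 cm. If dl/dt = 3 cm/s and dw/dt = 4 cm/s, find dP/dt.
14 cm/s

P = 2(l + w)
dP/dt = 2(dl/dt + dw/dt) = 2(3 + 4) = 14 cm/s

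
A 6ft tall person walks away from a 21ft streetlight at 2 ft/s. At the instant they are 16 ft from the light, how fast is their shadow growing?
4/5 ft/s

By similar triangles: 21/(x+s) = 6/s
Solving: s = 6x/15
ds/dt = 6/15 · dx/dt = 2/5 · 2 = 4/5 ft/s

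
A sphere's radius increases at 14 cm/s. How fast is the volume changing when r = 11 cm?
6776π cm³/s

V = (4/3)πr³
dV/dt = dV/dr · dr/dt = 4πr² · 14
At r = 11: dV/dt = 6776π cm³/s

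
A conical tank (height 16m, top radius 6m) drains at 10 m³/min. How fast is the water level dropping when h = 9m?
640/(729π) ≈ 0.2794 m/min

r/h = 6/16, so r = (3/8)h
V = (1/3)πr²h = (1/3)π((3/8)h)²h = (3/64)πh³
dV/dh = (9/64)πh²
dh/dt = (dV/dt)/(dV/dh) = -10/((9/64)π·9²) = -640/(729π) m/min
The level is dropping at 640/(729π) ≈ 0.2794 m/min.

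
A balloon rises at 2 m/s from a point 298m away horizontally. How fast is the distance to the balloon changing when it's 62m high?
31√23162/11581 ≈ 0.4074 m/s

z² = 298² + y²
z = √(298² + 62²) = 2√23162
dz/dt = y/z · dy/dt = 62/(2√23162) · 2 = 31√23162/11581 ≈ 0.4074 m/s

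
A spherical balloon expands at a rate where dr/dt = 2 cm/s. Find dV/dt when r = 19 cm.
2888π cm³/s

V = (4/3)πr³
dV/dt = dV/dr · dr/dt = 4πr² · 2
At r = 19: dV/dt = 2888π cm³/s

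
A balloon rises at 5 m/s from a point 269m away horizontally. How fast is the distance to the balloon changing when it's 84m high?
420√79417/79417 ≈ 1.49 m/s

z² = 269² + y²
z = √(269² + 84²) = √79417
dz/dt = y/z · dy/dt = 84/√79417 · 5 = 420√79417/79417 ≈ 1.49 m/s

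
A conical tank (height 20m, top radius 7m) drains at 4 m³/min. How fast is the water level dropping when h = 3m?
1600/(441π) ≈ 1.155 m/min

r/h = 7/20, so r = (7/20)h
V = (1/3)πr²h = (1/3)π((7/20)h)²h = (49/1200)πh³
dV/dh = (49/400)πh²
dh/dt = (dV/dt)/(dV/dh) = -4/((49/400)π·3²) = -1600/(441π) m/min
The level is dropping at 1600/(441π) ≈ 1.155 m/min.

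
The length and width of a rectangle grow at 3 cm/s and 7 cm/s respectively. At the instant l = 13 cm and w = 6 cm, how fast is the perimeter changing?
20 cm/s

P = 2(l + w)
dP/dt = 2(dl/dt + dw/dt) = 2(3 + 7) = 20 cm/s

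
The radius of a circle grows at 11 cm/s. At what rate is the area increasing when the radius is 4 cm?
88π cm²/s

A = πr²
dA/dt = 2πr · dr/dt = 2π(4)(11) = 88π cm²/s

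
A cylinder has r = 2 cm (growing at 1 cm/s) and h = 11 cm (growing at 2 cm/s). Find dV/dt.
52π cm³/s

V = πr²h
dV/dt = 2πrh·dr/dt + πr²·dh/dt
= 2π(2)(11)(1) + π(2)²(2)
= 52π cm³/s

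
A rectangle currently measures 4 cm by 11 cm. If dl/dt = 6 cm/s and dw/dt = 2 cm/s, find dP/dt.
16 cm/s

P = 2(l + w)
dP/dt = 2(dl/dt + dw/dt) = 2(6 + 2) = 16 cm/s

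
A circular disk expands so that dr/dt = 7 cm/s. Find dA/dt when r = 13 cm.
182π cm²/s

A = πr²
dA/dt = 2πr · dr/dt = 2π(13)(7) = 182π cm²/s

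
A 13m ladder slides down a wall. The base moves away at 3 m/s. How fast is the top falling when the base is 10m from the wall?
10√69/23 ≈ 3.612 m/s

x² + y² = 13²
2x·dx/dt + 2y·dy/dt = 0
dy/dt = -x/y · dx/dt = -10/√69 · 3 = -10√69/23 m/s
The top is descending at 10√69/23 ≈ 3.612 m/s.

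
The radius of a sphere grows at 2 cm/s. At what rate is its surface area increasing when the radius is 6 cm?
96π cm²/s

S = 4πr²
dS/dt = dS/dr · dr/dt = 8πr · 2
At r = 6: dS/dt = 96π cm²/s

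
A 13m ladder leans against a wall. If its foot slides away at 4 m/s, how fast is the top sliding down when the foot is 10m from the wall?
40√69/69 ≈ 4.815 m/s

x² + y² = 13²
2x·dx/dt + 2y·dy/dt = 0
dy/dt = -x/y · dx/dt = -10/√69 · 4 = -40√69/69 m/s
The top is descending at 40√69/69 ≈ 4.815 m/s.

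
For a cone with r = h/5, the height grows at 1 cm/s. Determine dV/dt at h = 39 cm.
1521π/25 cm³/s

V = (1/3)π(h/5)²h = πh³/75
dV/dt = πh²/25 · 1
At h = 39: dV/dt = 1521π/25 cm³/s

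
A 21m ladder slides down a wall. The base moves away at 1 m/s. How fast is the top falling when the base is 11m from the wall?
11√5/40 ≈ 0.6149 m/s

x² + y² = 21²
2x·dx/dt + 2y·dy/dt = 0
dy/dt = -x/y · dx/dt = -11/(8√5) · 1 = -11√5/40 m/s
The top is descending at 11√5/40 ≈ 0.6149 m/s.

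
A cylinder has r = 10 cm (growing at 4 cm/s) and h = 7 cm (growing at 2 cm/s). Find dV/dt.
760π cm³/s

V = πr²h
dV/dt = 2πrh·dr/dt + πr²·dh/dt
= 2π(10)(7)(4) + π(10)²(2)
= 760π cm³/s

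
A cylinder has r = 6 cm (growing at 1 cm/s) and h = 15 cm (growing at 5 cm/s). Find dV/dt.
360π cm³/s

V = πr²h
dV/dt = 2πrh·dr/dt + πr²·dh/dt
= 2π(6)(15)(1) + π(6)²(5)
= 360π cm³/s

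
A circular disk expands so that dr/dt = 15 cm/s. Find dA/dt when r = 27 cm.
810π cm²/s

A = πr²
dA/dt = 2πr · dr/dt = 2π(27)(15) = 810π cm²/s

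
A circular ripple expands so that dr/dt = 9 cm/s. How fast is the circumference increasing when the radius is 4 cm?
18π cm/s

C = 2πr
dC/dt = 2π · dr/dt = 2π · 9 = 18π cm/s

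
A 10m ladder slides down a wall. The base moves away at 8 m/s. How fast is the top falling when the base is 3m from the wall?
24√91/91 ≈ 2.516 m/s

x² + y² = 10²
2x·dx/dt + 2y·dy/dt = 0
dy/dt = -x/y · dx/dt = -3/√91 · 8 = -24√91/91 m/s
The top is descending at 24√91/91 ≈ 2.516 m/s.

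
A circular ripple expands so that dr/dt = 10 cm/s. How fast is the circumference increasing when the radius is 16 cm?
20π cm/s

C = 2πr
dC/dt = 2π · dr/dt = 2π · 10 = 20π cm/s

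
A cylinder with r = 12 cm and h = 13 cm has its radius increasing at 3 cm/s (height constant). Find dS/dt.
222π cm²/s

S = 2πrh + 2πr² (lateral + bases)
dS/dt = (2πh + 4πr)·dr/dt = (2π·13 + 4π·12)·3
= 222π cm²/s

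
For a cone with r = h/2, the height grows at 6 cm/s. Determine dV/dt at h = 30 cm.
1350π cm³/s

V = (1/3)π(h/2)²h = πh³/12
dV/dt = πh²/4 · 6
At h = 30: dV/dt = 1350π cm³/s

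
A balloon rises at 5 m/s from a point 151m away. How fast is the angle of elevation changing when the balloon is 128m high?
0.019268 rad/s

tan(θ) = y/151
sec²(θ) · dθ/dt = (1/151) · dy/dt
dθ/dt = cos²(θ)/151 · 5 = 151/(151² + 128²) · 5
dθ/dt = 0.019268 rad/s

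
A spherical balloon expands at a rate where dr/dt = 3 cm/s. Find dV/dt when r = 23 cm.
6348π cm³/s

V = (4/3)πr³
dV/dt = dV/dr · dr/dt = 4πr² · 3
At r = 23: dV/dt = 6348π cm³/s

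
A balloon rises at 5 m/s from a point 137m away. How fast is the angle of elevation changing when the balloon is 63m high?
0.030126 rad/s

tan(θ) = y/137
sec²(θ) · dθ/dt = (1/137) · dy/dt
dθ/dt = cos²(θ)/137 · 5 = 137/(137² + 63²) · 5
dθ/dt = 0.030126 rad/s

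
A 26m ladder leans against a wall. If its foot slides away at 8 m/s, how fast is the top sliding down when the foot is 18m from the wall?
18√22/11 ≈ 7.675 m/s

x² + y² = 26²
2x·dx/dt + 2y·dy/dt = 0
dy/dt = -x/y · dx/dt = -18/(4√22) · 8 = -18√22/11 m/s
The top is descending at 18√22/11 ≈ 7.675 m/s.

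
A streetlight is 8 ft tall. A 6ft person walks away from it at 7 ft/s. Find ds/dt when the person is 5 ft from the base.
21 ft/s

By similar triangles: 8/(x+s) = 6/s
Solving: s = 6x/2
ds/dt = 6/2 · dx/dt = 3 · 7 = 21 ft/s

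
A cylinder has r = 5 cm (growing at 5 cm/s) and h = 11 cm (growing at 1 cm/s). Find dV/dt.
575π cm³/s

V = πr²h
dV/dt = 2πrh·dr/dt + πr²·dh/dt
= 2π(5)(11)(5) + π(5)²(1)
= 575π cm³/s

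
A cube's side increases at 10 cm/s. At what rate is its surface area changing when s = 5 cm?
600 cm²/s

A = 6s²
dA/dt = 12s · ds/dt = 12·5·10 = 600 cm²/s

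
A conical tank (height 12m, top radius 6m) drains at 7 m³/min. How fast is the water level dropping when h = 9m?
28/(81π) ≈ 0.11 m/min

r/h = 6/12, so r = (1/2)h
V = (1/3)πr²h = (1/3)π((1/2)h)²h = (1/12)πh³
dV/dh = (1/4)πh²
dh/dt = (dV/dt)/(dV/dh) = -7/((1/4)π·9²) = -28/(81π) m/min
The level is dropping at 28/(81π) ≈ 0.11 m/min.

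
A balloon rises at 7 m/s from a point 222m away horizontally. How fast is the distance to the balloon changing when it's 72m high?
84√1513/1513 ≈ 2.16 m/s

z² = 222² + y²
z = √(222² + 72²) = 6√1513
dz/dt = y/z · dy/dt = 72/(6√1513) · 7 = 84√1513/1513 ≈ 2.16 m/s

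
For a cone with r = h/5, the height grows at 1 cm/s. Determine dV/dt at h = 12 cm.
144π/25 cm³/s

V = (1/3)π(h/5)²h = πh³/75
dV/dt = πh²/25 · 1
At h = 12: dV/dt = 144π/25 cm³/s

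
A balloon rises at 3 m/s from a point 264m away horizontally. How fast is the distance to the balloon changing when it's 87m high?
87√8585/8585 ≈ 0.939 m/s

z² = 264² + y²
z = √(264² + 87²) = 3√8585
dz/dt = y/z · dy/dt = 87/(3√8585) · 3 = 87√8585/8585 ≈ 0.939 m/s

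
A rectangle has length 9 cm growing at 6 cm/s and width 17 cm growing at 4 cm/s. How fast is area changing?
138 cm²/s

A = lw
dA/dt = w·dl/dt + l·dw/dt = 17·6 + 9·4 = 138 cm²/s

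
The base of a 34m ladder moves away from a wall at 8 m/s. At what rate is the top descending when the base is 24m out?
96√145/145 ≈ 7.972 m/s

x² + y² = 34²
2x·dx/dt + 2y·dy/dt = 0
dy/dt = -x/y · dx/dt = -24/(2√145) · 8 = -96√145/145 m/s
The top is descending at 96√145/145 ≈ 7.972 m/s.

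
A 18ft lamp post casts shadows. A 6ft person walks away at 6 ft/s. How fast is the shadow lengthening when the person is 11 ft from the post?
3 ft/s

By similar triangles: 18/(x+s) = 6/s
Solving: s = 6x/12
ds/dt = 6/12 · dx/dt = 1/2 · 6 = 3 ft/s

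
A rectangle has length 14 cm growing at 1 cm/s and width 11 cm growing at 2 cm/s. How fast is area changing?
39 cm²/s

A = lw
dA/dt = w·dl/dt + l·dw/dt = 11·1 + 14·2 = 39 cm²/s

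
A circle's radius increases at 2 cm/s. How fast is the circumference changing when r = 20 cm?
4π cm/s

C = 2πr
dC/dt = 2π · dr/dt = 2π · 2 = 4π cm/s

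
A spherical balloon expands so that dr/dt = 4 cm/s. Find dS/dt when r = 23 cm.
736π cm²/s

S = 4πr²
dS/dt = dS/dr · dr/dt = 8πr · 4
At r = 23: dS/dt = 736π cm²/s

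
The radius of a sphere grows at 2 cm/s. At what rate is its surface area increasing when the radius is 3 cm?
48π cm²/s

S = 4πr²
dS/dt = dS/dr · dr/dt = 8πr · 2
At r = 3: dS/dt = 48π cm²/s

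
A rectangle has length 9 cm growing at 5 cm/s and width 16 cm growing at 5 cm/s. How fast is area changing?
125 cm²/s

A = lw
dA/dt = w·dl/dt + l·dw/dt = 16·5 + 9·5 = 125 cm²/s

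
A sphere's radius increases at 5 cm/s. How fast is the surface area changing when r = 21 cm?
840π cm²/s

S = 4πr²
dS/dt = dS/dr · dr/dt = 8πr · 5
At r = 21: dS/dt = 840π cm²/s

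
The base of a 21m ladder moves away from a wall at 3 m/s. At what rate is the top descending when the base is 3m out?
√3/4 ≈ 0.433 m/s

x² + y² = 21²
2x·dx/dt + 2y·dy/dt = 0
dy/dt = -x/y · dx/dt = -3/(12√3) · 3 = -√3/4 m/s
The top is descending at √3/4 ≈ 0.433 m/s.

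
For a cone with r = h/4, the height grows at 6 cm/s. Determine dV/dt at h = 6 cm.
27π/2 cm³/s

V = (1/3)π(h/4)²h = πh³/48
dV/dt = πh²/16 · 6
At h = 6: dV/dt = 27π/2 cm³/s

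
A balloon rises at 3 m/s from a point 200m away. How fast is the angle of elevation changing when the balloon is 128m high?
0.010641 rad/s

tan(θ) = y/200
sec²(θ) · dθ/dt = (1/200) · dy/dt
dθ/dt = cos²(θ)/200 · 3 = 200/(200² + 128²) · 3
dθ/dt = 0.010641 rad/s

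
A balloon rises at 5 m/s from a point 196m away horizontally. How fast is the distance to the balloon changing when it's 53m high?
53√1649/1649 ≈ 1.305 m/s

z² = 196² + y²
z = √(196² + 53²) = 5√1649
dz/dt = y/z · dy/dt = 53/(5√1649) · 5 = 53√1649/1649 ≈ 1.305 m/s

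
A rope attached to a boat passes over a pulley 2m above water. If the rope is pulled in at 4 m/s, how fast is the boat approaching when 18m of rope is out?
9√5/5 ≈ 4.025 m/s

rope² = x² + 2²
x = √(18² - 2²) = 8√5
dx/dt = (rope/x) · d(rope)/dt = (18/(8√5)) · (-4) = -9√5/5 m/s
The boat approaches at 9√5/5 ≈ 4.025 m/s.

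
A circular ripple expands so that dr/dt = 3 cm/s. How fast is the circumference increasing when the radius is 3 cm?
6π cm/s

C = 2πr
dC/dt = 2π · dr/dt = 2π · 3 = 6π cm/s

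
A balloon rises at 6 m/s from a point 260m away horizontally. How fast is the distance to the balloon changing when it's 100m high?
15√194/97 ≈ 2.154 m/s

z² = 260² + y²
z = √(260² + 100²) = 20√194
dz/dt = y/z · dy/dt = 100/(20√194) · 6 = 15√194/97 ≈ 2.154 m/s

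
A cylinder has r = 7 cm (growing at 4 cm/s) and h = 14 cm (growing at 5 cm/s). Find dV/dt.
1029π cm³/s

V = πr²h
dV/dt = 2πrh·dr/dt + πr²·dh/dt
= 2π(7)(14)(4) + π(7)²(5)
= 1029π cm³/s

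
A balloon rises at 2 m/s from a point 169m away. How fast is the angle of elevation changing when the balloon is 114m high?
0.008133 rad/s

tan(θ) = y/169
sec²(θ) · dθ/dt = (1/169) · dy/dt
dθ/dt = cos²(θ)/169 · 2 = 169/(169² + 114²) · 2
dθ/dt = 0.008133 rad/s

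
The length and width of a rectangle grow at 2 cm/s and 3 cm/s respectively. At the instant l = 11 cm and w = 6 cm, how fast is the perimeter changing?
10 cm/s

P = 2(l + w)
dP/dt = 2(dl/dt + dw/dt) = 2(2 + 3) = 10 cm/s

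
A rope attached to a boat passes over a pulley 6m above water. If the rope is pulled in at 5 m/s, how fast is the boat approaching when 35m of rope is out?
175√1189/1189 ≈ 5.075 m/s

rope² = x² + 6²
x = √(35² - 6²) = √1189
dx/dt = (rope/x) · d(rope)/dt = (35/√1189) · (-5) = -175√1189/1189 m/s
The boat approaches at 175√1189/1189 ≈ 5.075 m/s.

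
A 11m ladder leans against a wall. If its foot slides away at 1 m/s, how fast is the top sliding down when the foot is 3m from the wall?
3√7/28 ≈ 0.2835 m/s

x² + y² = 11²
2x·dx/dt + 2y·dy/dt = 0
dy/dt = -x/y · dx/dt = -3/(4√7) · 1 = -3√7/28 m/s
The top is descending at 3√7/28 ≈ 0.2835 m/s.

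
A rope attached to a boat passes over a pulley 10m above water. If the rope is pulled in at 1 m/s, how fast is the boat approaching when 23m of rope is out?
23√429/429 ≈ 1.11 m/s

rope² = x² + 10²
x = √(23² - 10²) = √429
dx/dt = (rope/x) · d(rope)/dt = (23/√429) · (-1) = -23√429/429 m/s
The boat approaches at 23√429/429 ≈ 1.11 m/s.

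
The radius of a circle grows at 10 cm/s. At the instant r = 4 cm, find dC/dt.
20π cm/s

C = 2πr
dC/dt = 2π · dr/dt = 2π · 10 = 20π cm/s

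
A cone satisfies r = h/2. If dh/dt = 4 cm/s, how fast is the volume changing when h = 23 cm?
529π cm³/s

V = (1/3)π(h/2)²h = πh³/12
dV/dt = πh²/4 · 4
At h = 23: dV/dt = 529π cm³/s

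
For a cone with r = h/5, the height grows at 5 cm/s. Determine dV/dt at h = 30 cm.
180π cm³/s

V = (1/3)π(h/5)²h = πh³/75
dV/dt = πh²/25 · 5
At h = 30: dV/dt = 180π cm³/s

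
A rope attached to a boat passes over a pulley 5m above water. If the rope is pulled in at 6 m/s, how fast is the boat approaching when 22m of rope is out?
44√51/51 ≈ 6.161 m/s

rope² = x² + 5²
x = √(22² - 5²) = 3√51
dx/dt = (rope/x) · d(rope)/dt = (22/(3√51)) · (-6) = -44√51/51 m/s
The boat approaches at 44√51/51 ≈ 6.161 m/s.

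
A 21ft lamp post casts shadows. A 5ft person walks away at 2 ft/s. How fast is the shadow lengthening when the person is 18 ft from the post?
5/8 ft/s

By similar triangles: 21/(x+s) = 5/s
Solving: s = 5x/16
ds/dt = 5/16 · dx/dt = 5/16 · 2 = 5/8 ft/s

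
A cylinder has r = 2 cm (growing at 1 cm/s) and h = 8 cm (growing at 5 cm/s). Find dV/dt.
52π cm³/s

V = πr²h
dV/dt = 2πrh·dr/dt + πr²·dh/dt
= 2π(2)(8)(1) + π(2)²(5)
= 52π cm³/s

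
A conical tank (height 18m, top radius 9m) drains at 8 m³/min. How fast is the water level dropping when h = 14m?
8/(49π) ≈ 0.05197 m/min

r/h = 9/18, so r = (1/2)h
V = (1/3)πr²h = (1/3)π((1/2)h)²h = (1/12)πh³
dV/dh = (1/4)πh²
dh/dt = (dV/dt)/(dV/dh) = -8/((1/4)π·14²) = -8/(49π) m/min
The level is dropping at 8/(49π) ≈ 0.05197 m/min.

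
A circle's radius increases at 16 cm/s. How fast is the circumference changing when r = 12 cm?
32π cm/s

C = 2πr
dC/dt = 2π · dr/dt = 2π · 16 = 32π cm/s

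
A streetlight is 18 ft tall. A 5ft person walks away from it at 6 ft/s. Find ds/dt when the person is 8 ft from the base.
30/13 ft/s

By similar triangles: 18/(x+s) = 5/s
Solving: s = 5x/13
ds/dt = 5/13 · dx/dt = 5/13 · 6 = 30/13 ft/s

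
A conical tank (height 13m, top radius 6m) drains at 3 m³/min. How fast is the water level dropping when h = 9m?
169/(972π) ≈ 0.05534 m/min

r/h = 6/13, so r = (6/13)h
V = (1/3)πr²h = (1/3)π((6/13)h)²h = (12/169)πh³
dV/dh = (36/169)πh²
dh/dt = (dV/dt)/(dV/dh) = -3/((36/169)π·9²) = -169/(972π) m/min
The level is dropping at 169/(972π) ≈ 0.05534 m/min.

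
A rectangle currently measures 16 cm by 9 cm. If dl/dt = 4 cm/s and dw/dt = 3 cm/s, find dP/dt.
14 cm/s

P = 2(l + w)
dP/dt = 2(dl/dt + dw/dt) = 2(4 + 3) = 14 cm/s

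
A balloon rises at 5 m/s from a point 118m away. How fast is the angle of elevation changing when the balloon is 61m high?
0.033437 rad/s

tan(θ) = y/118
sec²(θ) · dθ/dt = (1/118) · dy/dt
dθ/dt = cos²(θ)/118 · 5 = 118/(118² + 61²) · 5
dθ/dt = 0.033437 rad/s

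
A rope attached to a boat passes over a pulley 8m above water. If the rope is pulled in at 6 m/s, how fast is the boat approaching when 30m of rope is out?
90√209/209 ≈ 6.225 m/s

rope² = x² + 8²
x = √(30² - 8²) = 2√209
dx/dt = (rope/x) · d(rope)/dt = (30/(2√209)) · (-6) = -90√209/209 m/s
The boat approaches at 90√209/209 ≈ 6.225 m/s.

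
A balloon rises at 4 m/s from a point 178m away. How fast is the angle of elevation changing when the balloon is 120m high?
0.01545 rad/s

tan(θ) = y/178
sec²(θ) · dθ/dt = (1/178) · dy/dt
dθ/dt = cos²(θ)/178 · 4 = 178/(178² + 120²) · 4
dθ/dt = 0.01545 rad/s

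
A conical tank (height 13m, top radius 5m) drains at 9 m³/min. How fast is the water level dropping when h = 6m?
169/(100π) ≈ 0.5379 m/min

r/h = 5/13, so r = (5/13)h
V = (1/3)πr²h = (1/3)π((5/13)h)²h = (25/507)πh³
dV/dh = (25/169)πh²
dh/dt = (dV/dt)/(dV/dh) = -9/((25/169)π·6²) = -169/(100π) m/min
The level is dropping at 169/(100π) ≈ 0.5379 m/min.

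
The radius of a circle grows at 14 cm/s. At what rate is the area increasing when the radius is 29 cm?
812π cm²/s

A = πr²
dA/dt = 2πr · dr/dt = 2π(29)(14) = 812π cm²/s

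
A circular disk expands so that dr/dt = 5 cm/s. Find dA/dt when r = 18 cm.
180π cm²/s

A = πr²
dA/dt = 2πr · dr/dt = 2π(18)(5) = 180π cm²/s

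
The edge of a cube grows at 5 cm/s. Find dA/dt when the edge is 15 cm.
900 cm²/s

A = 6s²
dA/dt = 12s · ds/dt = 12·15·5 = 900 cm²/s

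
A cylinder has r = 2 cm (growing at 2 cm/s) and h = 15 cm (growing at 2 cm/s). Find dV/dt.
128π cm³/s

V = πr²h
dV/dt = 2πrh·dr/dt + πr²·dh/dt
= 2π(2)(15)(2) + π(2)²(2)
= 128π cm³/s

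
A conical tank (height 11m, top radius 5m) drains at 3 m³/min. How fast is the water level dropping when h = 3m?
121/(75π) ≈ 0.5135 m/min

r/h = 5/11, so r = (5/11)h
V = (1/3)πr²h = (1/3)π((5/11)h)²h = (25/363)πh³
dV/dh = (25/121)πh²
dh/dt = (dV/dt)/(dV/dh) = -3/((25/121)π·3²) = -121/(75π) m/min
The level is dropping at 121/(75π) ≈ 0.5135 m/min.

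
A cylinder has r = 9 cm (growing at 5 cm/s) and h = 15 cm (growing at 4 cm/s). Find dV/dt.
1674π cm³/s

V = πr²h
dV/dt = 2πrh·dr/dt + πr²·dh/dt
= 2π(9)(15)(5) + π(9)²(4)
= 1674π cm³/s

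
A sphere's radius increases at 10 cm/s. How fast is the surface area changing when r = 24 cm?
1920π cm²/s

S = 4πr²
dS/dt = dS/dr · dr/dt = 8πr · 10
At r = 24: dS/dt = 1920π cm²/s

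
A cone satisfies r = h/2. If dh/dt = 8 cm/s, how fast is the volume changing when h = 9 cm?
162π cm³/s

V = (1/3)π(h/2)²h = πh³/12
dV/dt = πh²/4 · 8
At h = 9: dV/dt = 162π cm³/s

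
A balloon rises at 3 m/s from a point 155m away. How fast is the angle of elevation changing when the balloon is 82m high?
0.015122 rad/s

tan(θ) = y/155
sec²(θ) · dθ/dt = (1/155) · dy/dt
dθ/dt = cos²(θ)/155 · 3 = 155/(155² + 82²) · 3
dθ/dt = 0.015122 rad/s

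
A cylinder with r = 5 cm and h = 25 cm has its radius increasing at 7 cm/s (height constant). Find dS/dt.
490π cm²/s

S = 2πrh + 2πr² (lateral + bases)
dS/dt = (2πh + 4πr)·dr/dt = (2π·25 + 4π·5)·7
= 490π cm²/s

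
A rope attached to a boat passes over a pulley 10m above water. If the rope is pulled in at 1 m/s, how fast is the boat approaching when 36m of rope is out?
18√299/299 ≈ 1.041 m/s

rope² = x² + 10²
x = √(36² - 10²) = 2√299
dx/dt = (rope/x) · d(rope)/dt = (36/(2√299)) · (-1) = -18√299/299 m/s
The boat approaches at 18√299/299 ≈ 1.041 m/s.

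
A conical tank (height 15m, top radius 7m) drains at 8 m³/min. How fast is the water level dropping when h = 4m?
225/(98π) ≈ 0.7308 m/min

r/h = 7/15, so r = (7/15)h
V = (1/3)πr²h = (1/3)π((7/15)h)²h = (49/675)πh³
dV/dh = (49/225)πh²
dh/dt = (dV/dt)/(dV/dh) = -8/((49/225)π·4²) = -225/(98π) m/min
The level is dropping at 225/(98π) ≈ 0.7308 m/min.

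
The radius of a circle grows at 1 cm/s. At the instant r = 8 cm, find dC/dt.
2π cm/s

C = 2πr
dC/dt = 2π · dr/dt = 2π · 1 = 2π cm/s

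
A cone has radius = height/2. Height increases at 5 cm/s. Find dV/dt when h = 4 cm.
20π cm³/s

V = (1/3)π(h/2)²h = πh³/12
dV/dt = πh²/4 · 5
At h = 4: dV/dt = 20π cm³/s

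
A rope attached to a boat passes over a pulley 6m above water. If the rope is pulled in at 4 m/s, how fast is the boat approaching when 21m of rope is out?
28√5/15 ≈ 4.174 m/s

rope² = x² + 6²
x = √(21² - 6²) = 9√5
dx/dt = (rope/x) · d(rope)/dt = (21/(9√5)) · (-4) = -28√5/15 m/s
The boat approaches at 28√5/15 ≈ 4.174 m/s.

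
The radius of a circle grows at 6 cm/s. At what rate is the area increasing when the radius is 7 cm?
84π cm²/s

A = πr²
dA/dt = 2πr · dr/dt = 2π(7)(6) = 84π cm²/s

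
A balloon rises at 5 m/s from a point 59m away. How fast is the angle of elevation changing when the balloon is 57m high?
0.043834 rad/s

tan(θ) = y/59
sec²(θ) · dθ/dt = (1/59) · dy/dt
dθ/dt = cos²(θ)/59 · 5 = 59/(59² + 57²) · 5
dθ/dt = 0.043834 rad/s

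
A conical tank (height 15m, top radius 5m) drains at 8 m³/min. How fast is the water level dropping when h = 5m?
72/(25π) ≈ 0.9167 m/min

r/h = 5/15, so r = (1/3)h
V = (1/3)πr²h = (1/3)π((1/3)h)²h = (1/27)πh³
dV/dh = (1/9)πh²
dh/dt = (dV/dt)/(dV/dh) = -8/((1/9)π·5²) = -72/(25π) m/min
The level is dropping at 72/(25π) ≈ 0.9167 m/min.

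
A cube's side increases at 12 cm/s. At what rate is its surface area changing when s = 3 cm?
432 cm²/s

A = 6s²
dA/dt = 12s · ds/dt = 12·3·12 = 432 cm²/s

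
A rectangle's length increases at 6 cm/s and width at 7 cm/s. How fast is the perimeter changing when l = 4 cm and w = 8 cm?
26 cm/s

P = 2(l + w)
dP/dt = 2(dl/dt + dw/dt) = 2(6 + 7) = 26 cm/s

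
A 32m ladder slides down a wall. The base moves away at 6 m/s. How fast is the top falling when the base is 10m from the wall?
10√231/77 ≈ 1.974 m/s

x² + y² = 32²
2x·dx/dt + 2y·dy/dt = 0
dy/dt = -x/y · dx/dt = -10/(2√231) · 6 = -10√231/77 m/s
The top is descending at 10√231/77 ≈ 1.974 m/s.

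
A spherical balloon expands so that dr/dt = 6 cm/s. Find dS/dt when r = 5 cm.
240π cm²/s

S = 4πr²
dS/dt = dS/dr · dr/dt = 8πr · 6
At r = 5: dS/dt = 240π cm²/s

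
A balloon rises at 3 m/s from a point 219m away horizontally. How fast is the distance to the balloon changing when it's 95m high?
285√56986/56986 ≈ 1.194 m/s

z² = 219² + y²
z = √(219² + 95²) = √56986
dz/dt = y/z · dy/dt = 95/√56986 · 3 = 285√56986/56986 ≈ 1.194 m/s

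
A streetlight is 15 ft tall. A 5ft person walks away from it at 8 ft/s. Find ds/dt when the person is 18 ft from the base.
4 ft/s

By similar triangles: 15/(x+s) = 5/s
Solving: s = 5x/10
ds/dt = 5/10 · dx/dt = 1/2 · 8 = 4 ft/s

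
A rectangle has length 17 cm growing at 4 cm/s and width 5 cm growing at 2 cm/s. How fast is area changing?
54 cm²/s

A = lw
dA/dt = w·dl/dt + l·dw/dt = 5·4 + 17·2 = 54 cm²/s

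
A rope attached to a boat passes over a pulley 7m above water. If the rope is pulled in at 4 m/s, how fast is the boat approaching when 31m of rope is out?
31√57/57 ≈ 4.106 m/s

rope² = x² + 7²
x = √(31² - 7²) = 4√57
dx/dt = (rope/x) · d(rope)/dt = (31/(4√57)) · (-4) = -31√57/57 m/s
The boat approaches at 31√57/57 ≈ 4.106 m/s.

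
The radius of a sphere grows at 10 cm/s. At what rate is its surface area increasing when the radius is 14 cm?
1120π cm²/s

S = 4πr²
dS/dt = dS/dr · dr/dt = 8πr · 10
At r = 14: dS/dt = 1120π cm²/s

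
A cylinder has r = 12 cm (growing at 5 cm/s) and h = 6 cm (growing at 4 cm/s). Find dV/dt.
1296π cm³/s

V = πr²h
dV/dt = 2πrh·dr/dt + πr²·dh/dt
= 2π(12)(6)(5) + π(12)²(4)
= 1296π cm³/s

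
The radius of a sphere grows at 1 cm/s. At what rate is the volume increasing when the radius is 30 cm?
3600π cm³/s

V = (4/3)πr³
dV/dt = dV/dr · dr/dt = 4πr² · 1
At r = 30: dV/dt = 3600π cm³/s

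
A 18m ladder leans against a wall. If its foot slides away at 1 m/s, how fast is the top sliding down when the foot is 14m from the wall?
7√2/8 ≈ 1.237 m/s

x² + y² = 18²
2x·dx/dt + 2y·dy/dt = 0
dy/dt = -x/y · dx/dt = -14/(8√2) · 1 = -7√2/8 m/s
The top is descending at 7√2/8 ≈ 1.237 m/s.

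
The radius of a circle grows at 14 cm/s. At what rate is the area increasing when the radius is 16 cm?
448π cm²/s

A = πr²
dA/dt = 2πr · dr/dt = 2π(16)(14) = 448π cm²/s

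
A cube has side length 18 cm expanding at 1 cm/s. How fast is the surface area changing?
216 cm²/s

A = 6s²
dA/dt = 12s · ds/dt = 12·18·1 = 216 cm²/s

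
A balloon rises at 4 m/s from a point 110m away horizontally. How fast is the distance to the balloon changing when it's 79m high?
316√18341/18341 ≈ 2.333 m/s

z² = 110² + y²
z = √(110² + 79²) = √18341
dz/dt = y/z · dy/dt = 79/√18341 · 4 = 316√18341/18341 ≈ 2.333 m/s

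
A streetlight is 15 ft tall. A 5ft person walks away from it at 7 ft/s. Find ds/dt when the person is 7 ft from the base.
7/2 ft/s

By similar triangles: 15/(x+s) = 5/s
Solving: s = 5x/10
ds/dt = 5/10 · dx/dt = 1/2 · 7 = 7/2 ft/s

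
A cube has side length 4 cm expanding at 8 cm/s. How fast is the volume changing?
384 cm³/s

V = s³
dV/dt = 3s² · ds/dt = 3·4²·8 = 384 cm³/s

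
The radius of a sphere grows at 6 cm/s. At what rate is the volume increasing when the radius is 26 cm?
16224π cm³/s

V = (4/3)πr³
dV/dt = dV/dr · dr/dt = 4πr² · 6
At r = 26: dV/dt = 16224π cm³/s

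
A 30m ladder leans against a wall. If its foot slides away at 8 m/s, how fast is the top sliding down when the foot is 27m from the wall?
72√19/19 ≈ 16.52 m/s

x² + y² = 30²
2x·dx/dt + 2y·dy/dt = 0
dy/dt = -x/y · dx/dt = -27/(3√19) · 8 = -72√19/19 m/s
The top is descending at 72√19/19 ≈ 16.52 m/s.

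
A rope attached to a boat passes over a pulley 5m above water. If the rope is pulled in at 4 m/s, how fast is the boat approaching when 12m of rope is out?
48√119/119 ≈ 4.4 m/s

rope² = x² + 5²
x = √(12² - 5²) = √119
dx/dt = (rope/x) · d(rope)/dt = (12/√119) · (-4) = -48√119/119 m/s
The boat approaches at 48√119/119 ≈ 4.4 m/s.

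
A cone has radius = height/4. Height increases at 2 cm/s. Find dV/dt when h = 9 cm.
81π/8 cm³/s

V = (1/3)π(h/4)²h = πh³/48
dV/dt = πh²/16 · 2
At h = 9: dV/dt = 81π/8 cm³/s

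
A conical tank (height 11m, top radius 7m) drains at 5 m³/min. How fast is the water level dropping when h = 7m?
605/(2401π) ≈ 0.08021 m/min

r/h = 7/11, so r = (7/11)h
V = (1/3)πr²h = (1/3)π((7/11)h)²h = (49/363)πh³
dV/dh = (49/121)πh²
dh/dt = (dV/dt)/(dV/dh) = -5/((49/121)π·7²) = -605/(2401π) m/min
The level is dropping at 605/(2401π) ≈ 0.08021 m/min.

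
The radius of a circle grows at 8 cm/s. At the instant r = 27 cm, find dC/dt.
16π cm/s

C = 2πr
dC/dt = 2π · dr/dt = 2π · 8 = 16π cm/s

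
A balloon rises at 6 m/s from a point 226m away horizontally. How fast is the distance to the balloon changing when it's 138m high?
207√17530/8765 ≈ 3.127 m/s

z² = 226² + y²
z = √(226² + 138²) = 2√17530
dz/dt = y/z · dy/dt = 138/(2√17530) · 6 = 207√17530/8765 ≈ 3.127 m/s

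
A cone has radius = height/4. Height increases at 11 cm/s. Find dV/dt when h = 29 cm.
9251π/16 cm³/s

V = (1/3)π(h/4)²h = πh³/48
dV/dt = πh²/16 · 11
At h = 29: dV/dt = 9251π/16 cm³/s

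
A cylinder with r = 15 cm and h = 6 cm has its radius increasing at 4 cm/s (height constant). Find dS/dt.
288π cm²/s

S = 2πrh + 2πr² (lateral + bases)
dS/dt = (2πh + 4πr)·dr/dt = (2π·6 + 4π·15)·4
= 288π cm²/s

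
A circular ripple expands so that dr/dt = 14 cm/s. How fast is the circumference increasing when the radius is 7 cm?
28π cm/s

C = 2πr
dC/dt = 2π · dr/dt = 2π · 14 = 28π cm/s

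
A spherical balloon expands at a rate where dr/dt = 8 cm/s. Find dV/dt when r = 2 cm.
128π cm³/s

V = (4/3)πr³
dV/dt = dV/dr · dr/dt = 4πr² · 8
At r = 2: dV/dt = 128π cm³/s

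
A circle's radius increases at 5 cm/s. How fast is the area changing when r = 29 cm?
290π cm²/s

A = πr²
dA/dt = 2πr · dr/dt = 2π(29)(5) = 290π cm²/s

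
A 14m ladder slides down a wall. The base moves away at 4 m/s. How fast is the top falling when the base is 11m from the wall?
44√3/15 ≈ 5.081 m/s

x² + y² = 14²
2x·dx/dt + 2y·dy/dt = 0
dy/dt = -x/y · dx/dt = -11/(5√3) · 4 = -44√3/15 m/s
The top is descending at 44√3/15 ≈ 5.081 m/s.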